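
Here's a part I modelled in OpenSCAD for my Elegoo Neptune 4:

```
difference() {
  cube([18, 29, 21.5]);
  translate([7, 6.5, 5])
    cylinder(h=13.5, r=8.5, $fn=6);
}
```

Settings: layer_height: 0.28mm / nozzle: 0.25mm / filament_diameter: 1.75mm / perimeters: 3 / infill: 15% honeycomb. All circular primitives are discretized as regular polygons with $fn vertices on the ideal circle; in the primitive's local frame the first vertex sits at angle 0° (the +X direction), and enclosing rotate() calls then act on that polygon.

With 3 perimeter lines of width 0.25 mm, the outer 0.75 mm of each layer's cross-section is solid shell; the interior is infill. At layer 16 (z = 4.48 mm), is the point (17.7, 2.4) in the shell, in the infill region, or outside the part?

At z = 4.48 mm: the cube (footprint 18×29) is included at this height; the cylinder at (7, 6.5) does not reach this height (z outside [5, 18.5]); After the difference (first − rest): none of the subtracted shapes is present at this height, so the 18×29 cube is unchanged — 1 connected region. Overall, the cross-section is a single solid region. The nearest boundary edge runs (18.00, 0.00)→(18.00, 29.00); distance from the point to it = 0.30 mm. The point is inside the cross-section, 0.30 mm from the nearest boundary — within the 0.75 mm shell band (3 × 0.25).

shell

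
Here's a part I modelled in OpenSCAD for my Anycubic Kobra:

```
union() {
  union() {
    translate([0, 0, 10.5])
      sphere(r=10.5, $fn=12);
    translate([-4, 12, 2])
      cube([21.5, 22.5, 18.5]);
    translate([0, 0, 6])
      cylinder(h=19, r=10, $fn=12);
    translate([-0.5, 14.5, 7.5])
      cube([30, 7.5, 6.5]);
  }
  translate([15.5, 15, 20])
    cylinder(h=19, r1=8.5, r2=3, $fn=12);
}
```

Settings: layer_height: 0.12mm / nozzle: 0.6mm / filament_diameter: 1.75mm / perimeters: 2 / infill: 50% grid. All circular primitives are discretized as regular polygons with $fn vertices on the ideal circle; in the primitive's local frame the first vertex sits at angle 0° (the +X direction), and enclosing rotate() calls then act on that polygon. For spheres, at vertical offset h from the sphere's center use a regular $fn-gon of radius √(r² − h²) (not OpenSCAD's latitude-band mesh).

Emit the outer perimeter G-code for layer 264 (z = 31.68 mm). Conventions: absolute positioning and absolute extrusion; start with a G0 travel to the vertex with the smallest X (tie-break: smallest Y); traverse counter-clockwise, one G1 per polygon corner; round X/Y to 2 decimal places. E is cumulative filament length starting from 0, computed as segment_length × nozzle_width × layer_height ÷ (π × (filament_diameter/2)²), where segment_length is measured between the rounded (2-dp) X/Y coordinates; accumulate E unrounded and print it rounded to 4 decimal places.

G0 X10.38 Y15.00 Z31.68
G1 X11.07 Y12.44 E0.0794
G1 X12.94 Y10.57 E0.1585
G1 X15.50 Y9.88 E0.2379
G1 X18.06 Y10.57 E0.3173
G1 X19.93 Y12.44 E0.3964
G1 X20.62 Y15.00 E0.4758
G1 X19.93 Y17.56 E0.5552
G1 X18.06 Y19.43 E0.6343
G1 X15.50 Y20.12 E0.7137
G1 X12.94 Y19.43 E0.7931
G1 X11.07 Y17.56 E0.8722
G1 X10.38 Y15.00 E0.9516

At z = 31.68 mm: the sphere does not reach this height (|z−center|=21.180 > r=10.5); the cube at (-4, 12) is absent (z outside [2, 20.5]); the cylinder is not intersected at this z (z outside [6, 25]); the cube at (-0.5, 14.5) is not intersected at this z (z outside [7.5, 14]); Combining (union): nothing is present at this height; the cone at (15.5, 15) (r1=8.5→r2=3) has section circumradius 5.119 here — a regular 12-gon; Combining (union): only the cone at (15.5, 15) is present, so the union is just that shape — 1 connected region. The outline is a single polygon with 12 vertices. Extrusion per mm of travel: 0.6 × 0.12 / (π × 0.875²) = 0.029934. Accumulating E over each segment gives final E = 0.9516.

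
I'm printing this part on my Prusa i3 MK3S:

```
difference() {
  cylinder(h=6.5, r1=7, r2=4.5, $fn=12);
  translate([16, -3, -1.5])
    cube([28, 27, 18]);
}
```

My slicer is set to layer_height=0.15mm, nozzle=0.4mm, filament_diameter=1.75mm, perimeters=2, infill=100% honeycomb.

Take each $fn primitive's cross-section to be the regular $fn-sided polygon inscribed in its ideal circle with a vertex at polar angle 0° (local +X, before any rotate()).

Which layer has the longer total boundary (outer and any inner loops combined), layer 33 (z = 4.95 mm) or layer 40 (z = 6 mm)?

Layer 33 (z = 4.95): the cone (r1=7→r2=4.5) has section circumradius 5.096 here — a regular 12-gon (perimeter = 2·12·5.096·sin(180°/12) = 31.66 mm); the cube at (16, -3) (footprint 28×27) is included at this height (perimeter 110.00 mm); Subtracting the remaining from the first: starting from the cone, the 28×27 cube at (16, -3) misses the remaining region (no effect) — boundary = 31.66 mm. So its perimeter = 31.66 mm. Layer 40 (z = 6): the cone: at t=0.923 of its height the radius interpolates to r₁+(r₂−r₁)t = 4.692, giving a regular 12-gon of that circumradius (perimeter = 2·12·4.692·sin(180°/12) = 29.15 mm); the cube at (16, -3) (footprint 28×27) is included at this height (perimeter 110.00 mm); After the difference (first − rest): starting from the cone, the 28×27 cube at (16, -3) misses the remaining region (no effect) — boundary = 29.15 mm. So its perimeter = 29.15 mm. Layer 33 is larger (31.66 vs 29.15 mm).

layer 33 (z = 4.95 mm)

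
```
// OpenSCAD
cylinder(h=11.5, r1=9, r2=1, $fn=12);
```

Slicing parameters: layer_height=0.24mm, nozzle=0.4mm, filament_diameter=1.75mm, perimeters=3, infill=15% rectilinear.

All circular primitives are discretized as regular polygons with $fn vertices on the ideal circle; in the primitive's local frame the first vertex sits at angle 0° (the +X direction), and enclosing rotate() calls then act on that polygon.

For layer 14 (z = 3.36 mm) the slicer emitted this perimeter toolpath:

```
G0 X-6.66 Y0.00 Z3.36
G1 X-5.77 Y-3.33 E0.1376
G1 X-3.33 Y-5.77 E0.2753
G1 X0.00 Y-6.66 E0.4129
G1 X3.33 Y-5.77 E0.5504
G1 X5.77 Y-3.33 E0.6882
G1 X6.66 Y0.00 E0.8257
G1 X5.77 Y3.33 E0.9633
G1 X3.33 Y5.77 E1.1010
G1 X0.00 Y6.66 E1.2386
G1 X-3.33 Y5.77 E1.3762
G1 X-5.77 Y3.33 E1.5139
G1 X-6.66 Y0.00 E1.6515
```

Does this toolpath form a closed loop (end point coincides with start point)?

yes

Start point (G0): (-6.66, 0.00). End point (last G1): the path returns to the start — closed.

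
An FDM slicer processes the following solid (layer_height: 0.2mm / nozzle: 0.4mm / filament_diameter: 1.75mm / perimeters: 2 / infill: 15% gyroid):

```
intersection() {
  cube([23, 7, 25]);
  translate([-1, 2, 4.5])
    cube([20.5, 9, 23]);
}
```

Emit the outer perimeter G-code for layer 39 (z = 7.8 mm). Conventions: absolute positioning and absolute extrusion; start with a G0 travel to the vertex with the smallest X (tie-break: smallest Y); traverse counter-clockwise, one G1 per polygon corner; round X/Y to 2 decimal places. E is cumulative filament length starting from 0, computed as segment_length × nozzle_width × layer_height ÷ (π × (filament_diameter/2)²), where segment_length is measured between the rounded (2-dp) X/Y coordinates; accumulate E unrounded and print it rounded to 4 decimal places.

At z = 7.8 mm: the cube is present — its section is the full 23×7 rectangle; the cube at (-1, 2) is present — its section is the full 20.5×9 rectangle; Taking the intersection: the 20.5×9 cube at (-1, 2) partially overlaps the 23×7 cube; clipping to the common part keeps 97.50 mm² — 1 connected region. The outline is a single polygon with 4 vertices. Extrusion per mm of travel: 0.4 × 0.2 / (π × 0.875²) = 0.033260. Accumulating E over each segment gives final E = 1.6297.

G0 X0.00 Y2.00 Z7.80
G1 X19.50 Y2.00 E0.6486
G1 X19.50 Y7.00 E0.8149
G1 X0.00 Y7.00 E1.4634
G1 X0.00 Y2.00 E1.6297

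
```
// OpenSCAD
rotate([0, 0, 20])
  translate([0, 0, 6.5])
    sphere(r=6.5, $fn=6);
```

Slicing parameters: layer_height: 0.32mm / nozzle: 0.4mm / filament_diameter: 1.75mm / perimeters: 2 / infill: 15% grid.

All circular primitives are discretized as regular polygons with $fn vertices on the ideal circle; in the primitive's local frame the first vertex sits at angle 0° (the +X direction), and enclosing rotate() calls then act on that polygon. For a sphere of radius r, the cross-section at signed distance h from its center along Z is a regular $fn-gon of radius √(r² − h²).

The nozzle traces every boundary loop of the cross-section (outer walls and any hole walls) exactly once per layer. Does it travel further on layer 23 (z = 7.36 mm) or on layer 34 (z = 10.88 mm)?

Layer 23 (z = 7.36): the r=6.5 sphere contributes a regular 6-gon of circumradius √(6.5²−0.86²) = 6.443 (perimeter = 2·6·6.443·sin(180°/6) = 38.66 mm); (rotated 20° about Z; rotation is an isometry so areas/perimeters/island counts are preserved). So its perimeter = 38.66 mm. Layer 34 (z = 10.88): the r=6.5 sphere slices to a regular 6-gon of circumradius 4.803 (√(r²−h²) with h=4.38 from center) (perimeter = 2·6·4.803·sin(180°/6) = 28.82 mm); (whole slice rotated 20° about Z — lengths, areas and connectivity unchanged). So its perimeter = 28.82 mm. Layer 23 is larger (38.66 vs 28.82 mm).

layer 23 (z = 7.36 mm)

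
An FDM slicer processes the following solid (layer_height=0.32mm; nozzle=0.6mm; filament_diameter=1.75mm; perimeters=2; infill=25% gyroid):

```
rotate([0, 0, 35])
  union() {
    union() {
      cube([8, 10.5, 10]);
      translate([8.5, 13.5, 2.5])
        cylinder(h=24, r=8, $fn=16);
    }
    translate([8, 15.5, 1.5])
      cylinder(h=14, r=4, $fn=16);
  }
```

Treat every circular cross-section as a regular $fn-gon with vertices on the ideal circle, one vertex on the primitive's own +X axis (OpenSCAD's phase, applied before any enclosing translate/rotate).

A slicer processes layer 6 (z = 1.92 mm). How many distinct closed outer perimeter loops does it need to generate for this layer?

At z = 1.92 mm: the cube is present — its section is the full 8×10.5 rectangle; the cylinder at (8.5, 13.5) is absent (z outside [2.5, 26.5]); Merging all regions: only the 8×10.5 cube is present, so the union is just that shape — 1 connected region; the r=4 cylinder at (8, 15.5) contributes a regular 16-gon of circumradius 4; Taking the union: the 2 present regions are separate (no shared area or edge), so areas and boundary lengths simply add and each stays a separate island — 2 connected regions; (whole slice rotated 35° about Z — lengths, areas and connectivity unchanged). The result has 2 disconnected regions.

2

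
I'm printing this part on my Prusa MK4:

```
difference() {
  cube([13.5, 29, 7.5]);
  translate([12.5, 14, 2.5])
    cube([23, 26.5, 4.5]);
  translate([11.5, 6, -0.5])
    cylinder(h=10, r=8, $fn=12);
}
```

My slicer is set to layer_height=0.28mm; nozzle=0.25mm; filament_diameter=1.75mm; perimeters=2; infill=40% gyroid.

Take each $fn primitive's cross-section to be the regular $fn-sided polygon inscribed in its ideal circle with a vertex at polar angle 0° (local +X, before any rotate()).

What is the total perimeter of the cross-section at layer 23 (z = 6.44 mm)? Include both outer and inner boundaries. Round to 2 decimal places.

86.07 mm

At z = 6.44 mm: the 13.5×29 cube contributes its full rectangle (perimeter 85.00 mm); the 23×26.5 cube at (12.5, 14) contributes its full rectangle (perimeter 99.00 mm); the r=8 cylinder at (11.5, 6) gives a regular 12-gon of circumradius 8 (constant along its height) (perimeter = 2·12·8.000·sin(180°/12) = 49.69 mm); Taking the first minus the rest: starting from the 13.5×29 cube, the 23×26.5 cube at (12.5, 14) partially overlaps it — only the 15.00 mm² overlap (of its 609.50 mm²) is removed, clipping the outline; the r=8 cylinder at (11.5, 6) partially overlaps it — only the 117.18 mm² overlap (of its 192.00 mm²) is removed, clipping the outline — boundary = 86.07 mm. Overall, the cross-section is a single solid region. Total boundary length (outer) = 86.07 mm.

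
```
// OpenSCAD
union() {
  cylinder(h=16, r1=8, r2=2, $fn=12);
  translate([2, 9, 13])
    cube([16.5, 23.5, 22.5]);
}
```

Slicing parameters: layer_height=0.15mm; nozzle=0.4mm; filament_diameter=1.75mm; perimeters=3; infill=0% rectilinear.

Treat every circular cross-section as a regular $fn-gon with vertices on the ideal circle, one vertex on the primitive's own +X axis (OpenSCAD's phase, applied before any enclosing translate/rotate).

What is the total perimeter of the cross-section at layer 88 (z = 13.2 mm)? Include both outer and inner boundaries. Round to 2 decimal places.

98.95 mm

At z = 13.2 mm: the cone: at t=0.825 of its height the radius interpolates to r₁+(r₂−r₁)t = 3.050, giving a regular 12-gon of that circumradius (perimeter = 2·12·3.050·sin(180°/12) = 18.95 mm); the cube at (2, 9) is present — its section is the full 16.5×23.5 rectangle (perimeter 80.00 mm); Merging all regions: the 2 present regions are separate (no shared area or edge), so areas and boundary lengths simply add and each stays a separate island — boundary = 98.95 mm. Overall, the cross-section has 2 separate islands. Total boundary length (outer) = 98.95 mm.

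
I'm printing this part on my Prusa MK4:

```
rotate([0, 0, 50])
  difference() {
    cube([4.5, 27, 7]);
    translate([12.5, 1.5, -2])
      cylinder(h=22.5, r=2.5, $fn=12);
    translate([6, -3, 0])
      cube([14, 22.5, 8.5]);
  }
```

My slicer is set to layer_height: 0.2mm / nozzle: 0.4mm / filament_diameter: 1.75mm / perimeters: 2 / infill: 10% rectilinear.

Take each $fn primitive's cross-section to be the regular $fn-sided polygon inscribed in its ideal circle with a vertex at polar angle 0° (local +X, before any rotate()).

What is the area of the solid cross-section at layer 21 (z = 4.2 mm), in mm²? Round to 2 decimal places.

At z = 4.2 mm: the 4.5×27 cube contributes its full rectangle (area 121.50 mm²); the r=2.5 cylinder at (12.5, 1.5) gives a regular 12-gon of circumradius 2.5 (constant along its height) (area = (12/2)·2.500²·sin(360°/12) = 18.75 mm²); the cube at (6, -3) (footprint 14×22.5) is included at this height (area 315.00 mm²); Taking the first minus the rest: starting from the 4.5×27 cube (121.50 mm²), the r=2.5 cylinder at (12.5, 1.5) misses the remaining region (no effect); the 14×22.5 cube at (6, -3) misses the remaining region (no effect) — area = 121.50 mm²; (rotated 50° about Z; rotation is an isometry so areas/perimeters/island counts are preserved). Overall, the cross-section is a single solid region. Net area = 121.50 mm².

121.50 mm²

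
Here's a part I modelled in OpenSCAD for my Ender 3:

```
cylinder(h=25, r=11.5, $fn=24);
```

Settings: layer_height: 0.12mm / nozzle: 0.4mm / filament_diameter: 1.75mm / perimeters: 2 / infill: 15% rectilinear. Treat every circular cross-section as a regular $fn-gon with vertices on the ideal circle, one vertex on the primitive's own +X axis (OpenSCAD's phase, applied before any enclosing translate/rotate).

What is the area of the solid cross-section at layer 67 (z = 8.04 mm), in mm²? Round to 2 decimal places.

410.75 mm²

At z = 8.04 mm: the cylinder: section is a regular 24-gon, circumradius r=11.5 (area = (24/2)·11.500²·sin(360°/24) = 410.75 mm²). Overall, the cross-section is a single solid region. Net area = 410.75 mm².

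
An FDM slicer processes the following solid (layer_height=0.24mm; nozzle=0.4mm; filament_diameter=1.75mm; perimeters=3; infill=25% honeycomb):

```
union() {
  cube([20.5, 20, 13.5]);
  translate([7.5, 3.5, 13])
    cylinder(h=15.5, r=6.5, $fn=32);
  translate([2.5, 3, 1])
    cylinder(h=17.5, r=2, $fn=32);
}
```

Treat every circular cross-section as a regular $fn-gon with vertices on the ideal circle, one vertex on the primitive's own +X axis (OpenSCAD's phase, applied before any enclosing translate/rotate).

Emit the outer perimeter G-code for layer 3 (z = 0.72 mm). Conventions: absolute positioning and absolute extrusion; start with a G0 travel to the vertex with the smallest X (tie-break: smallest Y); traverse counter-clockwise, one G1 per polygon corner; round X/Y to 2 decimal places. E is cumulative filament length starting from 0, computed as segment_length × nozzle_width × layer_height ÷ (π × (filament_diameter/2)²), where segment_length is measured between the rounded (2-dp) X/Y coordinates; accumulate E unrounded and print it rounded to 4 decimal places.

G0 X0.00 Y0.00 Z0.72
G1 X20.50 Y0.00 E0.8182
G1 X20.50 Y20.00 E1.6164
G1 X0.00 Y20.00 E2.4346
G1 X0.00 Y0.00 E3.2329

At z = 0.72 mm: the cube (footprint 20.5×20) is included at this height; the cylinder at (7.5, 3.5) is not intersected at this z (z outside [13, 28.5]); the cylinder at (2.5, 3) does not reach this height (z outside [1, 18.5]); Combining (union): only the 20.5×20 cube is present, so the union is just that shape — 1 connected region. The outline is a single polygon with 4 vertices. Extrusion per mm of travel: 0.4 × 0.24 / (π × 0.875²) = 0.039912. Accumulating E over each segment gives final E = 3.2329.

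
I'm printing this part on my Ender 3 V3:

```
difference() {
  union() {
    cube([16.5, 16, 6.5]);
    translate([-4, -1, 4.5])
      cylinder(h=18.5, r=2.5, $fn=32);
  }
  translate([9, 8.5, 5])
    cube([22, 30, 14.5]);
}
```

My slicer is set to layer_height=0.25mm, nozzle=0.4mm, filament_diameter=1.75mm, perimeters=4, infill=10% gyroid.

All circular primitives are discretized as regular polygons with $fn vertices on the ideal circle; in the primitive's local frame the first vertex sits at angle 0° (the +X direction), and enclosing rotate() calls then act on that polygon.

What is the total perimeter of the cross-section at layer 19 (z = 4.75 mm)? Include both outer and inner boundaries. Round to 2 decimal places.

At z = 4.75 mm: the cube is present — its section is the full 16.5×16 rectangle (perimeter 65.00 mm); the cylinder at (-4, -1): section is a regular 32-gon, circumradius r=2.5 (perimeter = 2·32·2.500·sin(180°/32) = 15.68 mm); Combining (union): the 2 present regions are separate (no shared area or edge), so areas and boundary lengths simply add and each stays a separate island — boundary = 80.68 mm; the cube at (9, 8.5) does not reach this height (z outside [5, 19.5]); Taking the first minus the rest: none of the subtracted shapes is present at this height, so that combined region is unchanged — boundary = 80.68 mm. Overall, the cross-section has 2 separate islands. Total boundary length (outer) = 80.68 mm.

80.68 mm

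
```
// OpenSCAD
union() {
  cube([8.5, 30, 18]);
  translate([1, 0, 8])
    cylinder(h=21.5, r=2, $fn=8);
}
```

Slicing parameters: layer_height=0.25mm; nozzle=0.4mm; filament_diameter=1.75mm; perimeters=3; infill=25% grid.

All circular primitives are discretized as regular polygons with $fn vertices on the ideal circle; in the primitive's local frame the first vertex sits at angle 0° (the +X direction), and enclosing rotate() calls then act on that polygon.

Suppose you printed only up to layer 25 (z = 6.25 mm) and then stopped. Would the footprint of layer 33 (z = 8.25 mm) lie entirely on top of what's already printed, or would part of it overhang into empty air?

Compare the two slices. At z = 6.25: the cube is present — its section is the full 8.5×30 rectangle (area 255.00 mm²); the cylinder at (1, 0) does not reach this height (z outside [8, 29.5]); Taking the union: only the 8.5×30 cube is present, so the union is just that shape — area = 255.00 mm². At z = 8.25: the cube (footprint 8.5×30) is included at this height (area 255.00 mm²); the cylinder at (1, 0): section is a regular 8-gon, circumradius r=2 (area = (8/2)·2.000²·sin(360°/8) = 11.31 mm²); Merging all regions: the regions partially overlap — summed areas 266.31 mm² minus the doubly-counted overlap 4.62 mm² gives 261.69 mm² — area = 261.69 mm². Checking containment: at z = 8.25 the cross-section extends beyond the z = 6.25 cross-section by about 6.69 mm².

part overhangs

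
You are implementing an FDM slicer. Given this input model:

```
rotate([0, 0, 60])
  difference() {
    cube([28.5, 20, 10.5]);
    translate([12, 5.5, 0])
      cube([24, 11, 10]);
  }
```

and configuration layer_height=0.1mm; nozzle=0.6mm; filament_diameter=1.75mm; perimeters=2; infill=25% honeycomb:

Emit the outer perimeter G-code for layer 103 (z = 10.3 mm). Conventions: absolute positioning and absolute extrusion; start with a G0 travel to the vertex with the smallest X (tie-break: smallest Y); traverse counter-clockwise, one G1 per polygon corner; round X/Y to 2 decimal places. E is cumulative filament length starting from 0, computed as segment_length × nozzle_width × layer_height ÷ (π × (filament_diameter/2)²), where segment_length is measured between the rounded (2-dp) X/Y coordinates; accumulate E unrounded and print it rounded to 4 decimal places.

At z = 10.3 mm: the cube is present — its section is the full 28.5×20 rectangle; the cube at (12, 5.5) is not intersected at this z (z outside [0, 10]); After the difference (first − rest): none of the subtracted shapes is present at this height, so the 28.5×20 cube is unchanged — 1 connected region; (rotated 60° about Z; rotation is an isometry so areas/perimeters/island counts are preserved). The outline is a single polygon with 4 vertices. Extrusion per mm of travel: 0.6 × 0.1 / (π × 0.875²) = 0.024945. Accumulating E over each segment gives final E = 2.4196.

G0 X-17.32 Y10.00 Z10.30
G1 X0.00 Y0.00 E0.4989
G1 X14.25 Y24.68 E1.2098
G1 X-3.07 Y34.68 E1.7087
G1 X-17.32 Y10.00 E2.4196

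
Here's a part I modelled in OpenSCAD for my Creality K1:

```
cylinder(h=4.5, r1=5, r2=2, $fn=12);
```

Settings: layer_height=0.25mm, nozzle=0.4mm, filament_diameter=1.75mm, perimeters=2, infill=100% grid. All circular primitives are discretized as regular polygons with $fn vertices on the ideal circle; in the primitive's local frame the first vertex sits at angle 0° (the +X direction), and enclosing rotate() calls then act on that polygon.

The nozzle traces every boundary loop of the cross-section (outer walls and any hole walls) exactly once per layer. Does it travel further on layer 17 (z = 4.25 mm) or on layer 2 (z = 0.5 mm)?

Layer 17 (z = 4.25): the cone: at t=0.944 of its height the radius interpolates to r₁+(r₂−r₁)t = 2.167, giving a regular 12-gon of that circumradius (perimeter = 2·12·2.167·sin(180°/12) = 13.46 mm). So its perimeter = 13.46 mm. Layer 2 (z = 0.5): the cone contributes a regular 12-gon of circumradius 4.667 (interpolated between r1=5 and r2=2 at t=0.111) (perimeter = 2·12·4.667·sin(180°/12) = 28.99 mm). So its perimeter = 28.99 mm. Layer 2 is larger (28.99 vs 13.46 mm).

layer 2 (z = 0.5 mm)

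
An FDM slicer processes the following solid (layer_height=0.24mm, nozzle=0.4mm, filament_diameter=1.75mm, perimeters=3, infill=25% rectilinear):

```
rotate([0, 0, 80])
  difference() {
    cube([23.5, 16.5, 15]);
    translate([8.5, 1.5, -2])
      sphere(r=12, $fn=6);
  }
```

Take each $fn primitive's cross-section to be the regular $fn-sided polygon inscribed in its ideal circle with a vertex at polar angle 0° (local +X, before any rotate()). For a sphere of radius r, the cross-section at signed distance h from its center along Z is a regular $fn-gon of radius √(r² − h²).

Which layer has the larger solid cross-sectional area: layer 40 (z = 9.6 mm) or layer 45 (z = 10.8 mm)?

layer 45 (z = 10.8 mm)

Layer 40 (z = 9.6): the cube is present — its section is the full 23.5×16.5 rectangle (area 387.75 mm²); the r=12 sphere at (8.5, 1.5) contributes a regular 6-gon of circumradius √(12²−11.6²) = 3.072 (area = (6/2)·3.072²·sin(360°/6) = 24.53 mm²); Subtracting the remaining from the first: starting from the 23.5×16.5 cube (387.75 mm²), the r=12 sphere at (8.5, 1.5) partially overlaps it — only the 20.18 mm² overlap (of its 24.53 mm²) is removed, clipping the outline — area = 367.57 mm²; (rotated 80° about Z; rotation is an isometry so areas/perimeters/island counts are preserved). So its area = 367.57 mm². Layer 45 (z = 10.8): the cube is present — its section is the full 23.5×16.5 rectangle (area 387.75 mm²); the sphere at (8.5, 1.5) does not reach this height (|z−center|=12.800 > r=12); Taking the first minus the rest: none of the subtracted shapes is present at this height, so the 23.5×16.5 cube is unchanged — area = 387.75 mm²; (rotated 80° about Z; rotation is an isometry so areas/perimeters/island counts are preserved). So its area = 387.75 mm². Layer 45 is larger (387.75 vs 367.57 mm²).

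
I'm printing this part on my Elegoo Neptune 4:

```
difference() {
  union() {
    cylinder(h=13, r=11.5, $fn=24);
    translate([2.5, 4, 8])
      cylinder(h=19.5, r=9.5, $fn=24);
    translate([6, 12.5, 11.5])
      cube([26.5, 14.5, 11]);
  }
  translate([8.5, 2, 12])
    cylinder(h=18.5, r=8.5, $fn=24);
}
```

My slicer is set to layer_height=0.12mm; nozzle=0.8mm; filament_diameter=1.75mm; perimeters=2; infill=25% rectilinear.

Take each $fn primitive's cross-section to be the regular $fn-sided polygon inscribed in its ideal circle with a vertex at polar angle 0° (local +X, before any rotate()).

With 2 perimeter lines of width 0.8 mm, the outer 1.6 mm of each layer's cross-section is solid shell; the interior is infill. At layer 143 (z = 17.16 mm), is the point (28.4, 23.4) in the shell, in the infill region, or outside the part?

infill

At z = 17.16 mm: the cylinder is absent (z outside [0, 13]); the r=9.5 cylinder at (2.5, 4) gives a regular 24-gon of circumradius 9.5 (constant along its height); the cube at (6, 12.5) (footprint 26.5×14.5) is included at this height; Taking the union: the regions partially overlap (shared area 0.07 mm²), so overlapping operands fuse into one piece — 1 connected region; the cylinder at (8.5, 2): section is a regular 24-gon, circumradius r=8.5; Taking the first minus the rest: starting from the result so far, the r=8.5 cylinder at (8.5, 2) partially overlaps it — only the 140.07 mm² overlap (of its 224.40 mm²) is removed, clipping the outline — 1 connected region. Overall, the cross-section is a single solid region. The nearest boundary edge runs (6.00, 27.00)→(32.50, 27.00); distance from the point to it = 3.60 mm. The point is inside the cross-section and 3.60 mm from the nearest boundary — more than the 1.6 mm shell width (2 × 0.8), so it's in the infill interior.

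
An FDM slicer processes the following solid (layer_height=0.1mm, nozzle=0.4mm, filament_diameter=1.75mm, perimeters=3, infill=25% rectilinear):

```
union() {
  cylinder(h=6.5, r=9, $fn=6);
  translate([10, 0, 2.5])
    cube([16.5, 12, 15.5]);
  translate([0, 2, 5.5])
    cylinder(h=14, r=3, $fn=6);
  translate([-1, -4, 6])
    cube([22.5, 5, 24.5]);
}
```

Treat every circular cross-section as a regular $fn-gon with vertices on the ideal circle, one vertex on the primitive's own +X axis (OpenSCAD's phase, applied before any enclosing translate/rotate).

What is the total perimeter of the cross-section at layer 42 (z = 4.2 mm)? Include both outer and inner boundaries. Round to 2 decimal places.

111.00 mm

At z = 4.2 mm: the r=9 cylinder contributes a regular 6-gon of circumradius 9 (perimeter = 2·6·9.000·sin(180°/6) = 54.00 mm); the 16.5×12 cube at (10, 0) contributes its full rectangle (perimeter 57.00 mm); the cylinder at (0, 2) is not intersected at this z (z outside [5.5, 19.5]); the cube at (-1, -4) is absent (z outside [6, 30.5]); Combining (union): the 2 present regions are separate (no shared area or edge), so areas and boundary lengths simply add and each stays a separate island — boundary = 111.00 mm. Overall, the cross-section has 2 separate islands. Total boundary length (outer) = 111.00 mm.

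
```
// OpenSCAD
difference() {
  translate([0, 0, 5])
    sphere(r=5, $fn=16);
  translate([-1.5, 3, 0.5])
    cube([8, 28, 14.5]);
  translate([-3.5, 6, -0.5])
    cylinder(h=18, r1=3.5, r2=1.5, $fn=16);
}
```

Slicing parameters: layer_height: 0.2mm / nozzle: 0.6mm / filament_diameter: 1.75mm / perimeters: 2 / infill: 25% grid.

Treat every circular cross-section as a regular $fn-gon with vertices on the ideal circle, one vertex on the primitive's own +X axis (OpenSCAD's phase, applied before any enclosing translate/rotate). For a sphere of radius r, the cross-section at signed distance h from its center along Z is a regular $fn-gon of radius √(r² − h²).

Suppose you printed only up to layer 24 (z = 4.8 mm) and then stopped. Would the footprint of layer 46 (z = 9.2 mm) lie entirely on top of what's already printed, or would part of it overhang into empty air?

Compare the two slices. At z = 4.8: the sphere: section is a regular 16-gon, circumradius = √(r²−h²) = √(5²−0.2²) = 4.996 (area = (16/2)·4.996²·sin(360°/16) = 76.41 mm²); the cube at (-1.5, 3) (footprint 8×28) is included at this height (area 224.00 mm²); the cone at (-3.5, 6) contributes a regular 16-gon of circumradius 2.911 (interpolated between r1=3.5 and r2=1.5 at t=0.294) (area = (16/2)·2.911²·sin(360°/16) = 25.94 mm²); Taking the first minus the rest: starting from the r=5 sphere (76.41 mm²), the 8×28 cube at (-1.5, 3) partially overlaps it — only the 8.06 mm² overlap (of its 224.00 mm²) is removed, clipping the outline; the cone at (-3.5, 6) partially overlaps it — only the 1.72 mm² overlap (of its 25.94 mm²) is removed, clipping the outline — area = 66.64 mm². At z = 9.2: the r=5 sphere contributes a regular 16-gon of circumradius √(5²−4.2²) = 2.713 (area = (16/2)·2.713²·sin(360°/16) = 22.53 mm²); the cube at (-1.5, 3) (footprint 8×28) is included at this height (area 224.00 mm²); the cone at (-3.5, 6) contributes a regular 16-gon of circumradius 2.422 (interpolated between r1=3.5 and r2=1.5 at t=0.539) (area = (16/2)·2.422²·sin(360°/16) = 17.96 mm²); After the difference (first − rest): starting from the r=5 sphere (22.53 mm²), the 8×28 cube at (-1.5, 3) misses the remaining region (no effect); the cone at (-3.5, 6) misses the remaining region (no effect) — area = 22.53 mm². Checking containment: the cross-section at z = 9.2 is a subset of the cross-section at z = 4.8.

entirely on top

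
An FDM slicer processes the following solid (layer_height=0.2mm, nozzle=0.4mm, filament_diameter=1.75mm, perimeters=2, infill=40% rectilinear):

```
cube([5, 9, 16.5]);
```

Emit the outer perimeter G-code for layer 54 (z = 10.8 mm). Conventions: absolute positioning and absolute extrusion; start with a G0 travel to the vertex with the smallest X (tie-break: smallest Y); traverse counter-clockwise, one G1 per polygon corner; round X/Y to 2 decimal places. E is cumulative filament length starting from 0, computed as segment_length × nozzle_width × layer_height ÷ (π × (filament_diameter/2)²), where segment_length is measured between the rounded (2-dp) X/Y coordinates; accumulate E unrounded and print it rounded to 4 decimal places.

At z = 10.8 mm: the cube (footprint 5×9) is included at this height. The outline is a single polygon with 4 vertices. Extrusion per mm of travel: 0.4 × 0.2 / (π × 0.875²) = 0.033260. Accumulating E over each segment gives final E = 0.9313.

G0 X0.00 Y0.00 Z10.80
G1 X5.00 Y0.00 E0.1663
G1 X5.00 Y9.00 E0.4656
G1 X0.00 Y9.00 E0.6319
G1 X0.00 Y0.00 E0.9313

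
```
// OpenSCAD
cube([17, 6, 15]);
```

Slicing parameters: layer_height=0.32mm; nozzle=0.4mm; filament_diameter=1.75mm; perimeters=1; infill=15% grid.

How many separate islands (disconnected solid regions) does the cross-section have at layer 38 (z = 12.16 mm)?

1

At z = 12.16 mm: the cube is present — its section is the full 17×6 rectangle. Overall, the cross-section is a single solid region. Island count = 1.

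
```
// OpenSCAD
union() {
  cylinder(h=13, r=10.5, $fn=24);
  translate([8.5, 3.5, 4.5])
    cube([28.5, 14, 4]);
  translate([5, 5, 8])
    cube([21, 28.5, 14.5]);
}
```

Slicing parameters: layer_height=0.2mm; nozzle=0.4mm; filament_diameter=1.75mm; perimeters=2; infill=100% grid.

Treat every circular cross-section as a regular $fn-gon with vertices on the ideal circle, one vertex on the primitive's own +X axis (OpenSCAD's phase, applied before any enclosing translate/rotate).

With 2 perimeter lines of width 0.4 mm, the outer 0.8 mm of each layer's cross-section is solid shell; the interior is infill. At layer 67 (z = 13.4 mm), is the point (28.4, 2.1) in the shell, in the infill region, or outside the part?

outside

At z = 13.4 mm: the cylinder is not intersected at this z (z outside [0, 13]); the cube at (8.5, 3.5) is not intersected at this z (z outside [4.5, 8.5]); the 21×28.5 cube at (5, 5) contributes its full rectangle; Taking the union: only the 21×28.5 cube at (5, 5) is present, so the union is just that shape — 1 connected region. Overall, the cross-section is a single solid region. The nearest boundary edge runs (5.00, 5.00)→(26.00, 5.00); distance from the point to it = 3.76 mm. The point is not inside any of the regions above, so it lies outside the cross-section (3.76 mm from the nearest boundary).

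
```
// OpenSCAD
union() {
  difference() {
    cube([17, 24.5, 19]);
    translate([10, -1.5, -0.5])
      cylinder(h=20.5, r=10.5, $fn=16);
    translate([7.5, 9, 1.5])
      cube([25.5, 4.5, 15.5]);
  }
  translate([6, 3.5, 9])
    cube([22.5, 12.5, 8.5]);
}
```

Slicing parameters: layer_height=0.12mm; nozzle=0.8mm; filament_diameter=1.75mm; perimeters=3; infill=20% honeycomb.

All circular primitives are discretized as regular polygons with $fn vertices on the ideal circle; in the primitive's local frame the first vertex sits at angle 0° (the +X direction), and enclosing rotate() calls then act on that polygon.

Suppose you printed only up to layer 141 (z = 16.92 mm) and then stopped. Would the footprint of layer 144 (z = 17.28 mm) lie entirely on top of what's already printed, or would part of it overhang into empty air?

entirely on top

Compare the two slices. At z = 16.92: the cube is present — its section is the full 17×24.5 rectangle (area 416.50 mm²); the cylinder at (10, -1.5): section is a regular 16-gon, circumradius r=10.5 (area = (16/2)·10.500²·sin(360°/16) = 337.53 mm²); the cube at (7.5, 9) is present — its section is the full 25.5×4.5 rectangle (area 114.75 mm²); Subtracting the remaining from the first: starting from the 17×24.5 cube (416.50 mm²), the r=10.5 cylinder at (10, -1.5) partially overlaps it — only the 124.79 mm² overlap (of its 337.53 mm²) is removed, clipping the outline; the 25.5×4.5 cube at (7.5, 9) partially overlaps it — only the 42.75 mm² overlap (of its 114.75 mm²) is removed, clipping the outline — area = 248.96 mm²; the cube at (6, 3.5) (footprint 22.5×12.5) is included at this height (area 281.25 mm²); Combining (union): the regions partially overlap — summed areas 530.21 mm² minus the doubly-counted overlap 42.80 mm² gives 487.41 mm² — area = 487.41 mm². At z = 17.28: the cube is present — its section is the full 17×24.5 rectangle (area 416.50 mm²); the r=10.5 cylinder at (10, -1.5) contributes a regular 16-gon of circumradius 10.5 (area = (16/2)·10.500²·sin(360°/16) = 337.53 mm²); the cube at (7.5, 9) is absent (z outside [1.5, 17]); Subtracting the remaining from the first: starting from the 17×24.5 cube (416.50 mm²), the r=10.5 cylinder at (10, -1.5) partially overlaps it — only the 124.79 mm² overlap (of its 337.53 mm²) is removed, clipping the outline — area = 291.71 mm²; the cube at (6, 3.5) (footprint 22.5×12.5) is included at this height (area 281.25 mm²); Merging all regions: the regions partially overlap — summed areas 572.96 mm² minus the doubly-counted overlap 85.55 mm² gives 487.41 mm² — area = 487.41 mm². Checking containment: the cross-section at z = 17.28 is a subset of the cross-section at z = 16.92.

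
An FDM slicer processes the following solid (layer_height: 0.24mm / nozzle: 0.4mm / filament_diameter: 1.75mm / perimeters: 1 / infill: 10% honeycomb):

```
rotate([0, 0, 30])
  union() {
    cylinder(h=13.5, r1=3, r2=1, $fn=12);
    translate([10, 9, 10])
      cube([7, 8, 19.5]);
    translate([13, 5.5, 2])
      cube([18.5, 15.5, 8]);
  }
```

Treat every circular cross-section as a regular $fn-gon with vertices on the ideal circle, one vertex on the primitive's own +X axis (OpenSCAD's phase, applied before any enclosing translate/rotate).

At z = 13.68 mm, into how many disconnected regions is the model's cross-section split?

1

At z = 13.68 mm: the cone is absent (z outside [0, 13.5]); the cube at (10, 9) is present — its section is the full 7×8 rectangle; the cube at (13, 5.5) is absent (z outside [2, 10]); Merging all regions: only the 7×8 cube at (10, 9) is present, so the union is just that shape — 1 connected region; (rotated 30° about Z; rotation is an isometry so areas/perimeters/island counts are preserved). The result has 1 disconnected region.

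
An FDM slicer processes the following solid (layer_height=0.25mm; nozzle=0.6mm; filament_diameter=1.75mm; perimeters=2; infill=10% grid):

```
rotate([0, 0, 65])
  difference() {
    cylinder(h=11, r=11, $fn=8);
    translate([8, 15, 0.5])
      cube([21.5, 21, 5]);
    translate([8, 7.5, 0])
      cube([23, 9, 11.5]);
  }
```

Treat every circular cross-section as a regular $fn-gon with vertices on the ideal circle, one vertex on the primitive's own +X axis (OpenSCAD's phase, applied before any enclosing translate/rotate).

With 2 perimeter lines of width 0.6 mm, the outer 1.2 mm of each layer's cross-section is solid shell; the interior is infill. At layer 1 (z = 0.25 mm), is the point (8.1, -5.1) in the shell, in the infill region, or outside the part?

shell

At z = 0.25 mm: the cylinder: section is a regular 8-gon, circumradius r=11; the cube at (8, 15) is absent (z outside [0.5, 5.5]); the cube at (8, 7.5) (footprint 23×9) is included at this height; Subtracting the remaining from the first: starting from the r=11 cylinder, the 23×9 cube at (8, 7.5) misses the remaining region (no effect) — 1 connected region; (rotated 65° about Z; rotation is an isometry so areas/perimeters/island counts are preserved). Overall, the cross-section is a single solid region. Undo the 65° rotation: the query point maps to (-1.199, -9.496) in the un-rotated model frame. The nearest boundary edge runs (-0.00, -11.00)→(-7.78, -7.78); distance from the point to it = 0.93 mm. The point is inside the cross-section, 0.93 mm from the nearest boundary — within the 1.2 mm shell band (2 × 0.6).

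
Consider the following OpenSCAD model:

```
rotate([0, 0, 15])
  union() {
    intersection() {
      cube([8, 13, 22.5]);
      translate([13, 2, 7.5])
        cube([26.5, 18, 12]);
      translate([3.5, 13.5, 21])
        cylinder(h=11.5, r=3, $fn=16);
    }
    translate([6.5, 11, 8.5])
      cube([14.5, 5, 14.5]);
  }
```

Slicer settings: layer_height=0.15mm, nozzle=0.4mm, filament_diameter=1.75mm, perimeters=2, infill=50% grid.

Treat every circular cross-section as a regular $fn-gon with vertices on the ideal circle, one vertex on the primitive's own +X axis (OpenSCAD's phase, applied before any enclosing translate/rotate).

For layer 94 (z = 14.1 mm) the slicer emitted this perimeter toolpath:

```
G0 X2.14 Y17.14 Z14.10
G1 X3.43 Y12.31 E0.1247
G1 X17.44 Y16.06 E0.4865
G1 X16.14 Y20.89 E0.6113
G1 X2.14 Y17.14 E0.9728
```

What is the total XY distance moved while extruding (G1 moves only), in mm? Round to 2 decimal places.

Sum the Euclidean lengths of each G1 segment: total = 39.00 mm.

39.00 mm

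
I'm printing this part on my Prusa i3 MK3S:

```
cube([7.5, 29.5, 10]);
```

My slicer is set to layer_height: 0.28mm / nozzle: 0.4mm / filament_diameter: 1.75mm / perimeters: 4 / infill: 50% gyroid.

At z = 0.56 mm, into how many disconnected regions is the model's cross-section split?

1

At z = 0.56 mm: the cube (footprint 7.5×29.5) is included at this height. The result has 1 disconnected region.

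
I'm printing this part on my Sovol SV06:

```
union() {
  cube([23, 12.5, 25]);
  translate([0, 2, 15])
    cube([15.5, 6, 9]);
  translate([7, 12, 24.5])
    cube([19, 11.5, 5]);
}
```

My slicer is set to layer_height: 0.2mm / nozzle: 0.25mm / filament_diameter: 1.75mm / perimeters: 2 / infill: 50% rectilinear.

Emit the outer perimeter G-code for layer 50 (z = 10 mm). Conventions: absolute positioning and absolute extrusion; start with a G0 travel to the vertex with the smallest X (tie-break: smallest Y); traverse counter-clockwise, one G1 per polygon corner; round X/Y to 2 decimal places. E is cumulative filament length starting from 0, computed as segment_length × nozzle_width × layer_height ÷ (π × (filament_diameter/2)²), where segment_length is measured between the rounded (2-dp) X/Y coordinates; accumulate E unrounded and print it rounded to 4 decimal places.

At z = 10 mm: the 23×12.5 cube contributes its full rectangle; the cube at (0, 2) is not intersected at this z (z outside [15, 24]); the cube at (7, 12) does not reach this height (z outside [24.5, 29.5]); Merging all regions: only the 23×12.5 cube is present, so the union is just that shape — 1 connected region. The outline is a single polygon with 4 vertices. Extrusion per mm of travel: 0.25 × 0.2 / (π × 0.875²) = 0.020788. Accumulating E over each segment gives final E = 1.4759.

G0 X0.00 Y0.00 Z10.00
G1 X23.00 Y0.00 E0.4781
G1 X23.00 Y12.50 E0.7380
G1 X0.00 Y12.50 E1.2161
G1 X0.00 Y0.00 E1.4759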